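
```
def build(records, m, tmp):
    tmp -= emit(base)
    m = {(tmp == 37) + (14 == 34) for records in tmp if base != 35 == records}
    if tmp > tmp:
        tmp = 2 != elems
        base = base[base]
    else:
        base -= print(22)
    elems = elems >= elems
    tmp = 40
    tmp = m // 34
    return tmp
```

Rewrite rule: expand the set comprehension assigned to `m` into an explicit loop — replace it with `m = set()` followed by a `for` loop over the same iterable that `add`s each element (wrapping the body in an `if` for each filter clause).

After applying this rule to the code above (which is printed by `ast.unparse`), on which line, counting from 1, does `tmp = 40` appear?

Transformed code:
def build(records, m, tmp):
    tmp -= emit(base)
    m = set()
    for records in tmp:
        if base != 35 == records:
            m.add((tmp == 37) + (14 == 34))
    if tmp > tmp:
        tmp = 2 != elems
        base = base[base]
    else:
        base -= print(22)
    elems = elems >= elems
    tmp = 40
    tmp = m // 34
    return tmp

13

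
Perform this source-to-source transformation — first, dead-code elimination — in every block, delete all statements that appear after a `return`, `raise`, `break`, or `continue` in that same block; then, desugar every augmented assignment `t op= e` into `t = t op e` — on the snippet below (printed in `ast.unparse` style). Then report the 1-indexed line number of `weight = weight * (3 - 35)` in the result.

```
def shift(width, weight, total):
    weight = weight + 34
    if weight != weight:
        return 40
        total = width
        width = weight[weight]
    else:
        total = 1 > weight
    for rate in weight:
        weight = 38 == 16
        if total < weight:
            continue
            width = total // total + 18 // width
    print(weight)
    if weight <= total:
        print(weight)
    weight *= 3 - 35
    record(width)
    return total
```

Transformed code:
def shift(width, weight, total):
    weight = weight + 34
    if weight != weight:
        return 40
    else:
        total = 1 > weight
    for rate in weight:
        weight = 38 == 16
        if total < weight:
            continue
    print(weight)
    if weight <= total:
        print(weight)
    weight = weight * (3 - 35)
    record(width)
    return total

14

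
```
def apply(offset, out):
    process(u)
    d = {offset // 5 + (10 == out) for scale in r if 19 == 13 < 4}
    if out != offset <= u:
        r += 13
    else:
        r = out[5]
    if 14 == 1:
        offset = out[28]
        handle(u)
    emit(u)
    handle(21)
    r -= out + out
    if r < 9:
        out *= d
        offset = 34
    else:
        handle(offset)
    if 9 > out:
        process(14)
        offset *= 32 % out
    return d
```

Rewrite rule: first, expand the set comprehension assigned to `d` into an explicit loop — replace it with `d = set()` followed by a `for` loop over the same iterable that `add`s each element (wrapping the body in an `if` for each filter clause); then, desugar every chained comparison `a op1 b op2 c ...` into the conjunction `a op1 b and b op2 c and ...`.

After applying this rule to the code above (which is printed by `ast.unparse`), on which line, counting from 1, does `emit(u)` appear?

Transformed code:
def apply(offset, out):
    process(u)
    d = set()
    for scale in r:
        if 19 == 13 and 13 < 4:
            d.add(offset // 5 + (10 == out))
    if out != offset and offset <= u:
        r += 13
    else:
        r = out[5]
    if 14 == 1:
        offset = out[28]
        handle(u)
    emit(u)
    handle(21)
    r -= out + out
    if r < 9:
        out *= d
        offset = 34
    else:
        handle(offset)
    if 9 > out:
        process(14)
        offset *= 32 % out
    return d

14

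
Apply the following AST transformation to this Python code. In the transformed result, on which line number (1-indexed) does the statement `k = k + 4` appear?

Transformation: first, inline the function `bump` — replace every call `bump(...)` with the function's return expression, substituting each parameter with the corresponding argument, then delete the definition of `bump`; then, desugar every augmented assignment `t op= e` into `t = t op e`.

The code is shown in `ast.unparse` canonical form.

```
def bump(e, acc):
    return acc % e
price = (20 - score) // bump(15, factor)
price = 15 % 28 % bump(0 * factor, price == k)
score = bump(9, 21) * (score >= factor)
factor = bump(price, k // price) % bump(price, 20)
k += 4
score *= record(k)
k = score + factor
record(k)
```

Transformed code:
price = (20 - score) // (factor % 15)
price = 15 % 28 % ((price == k) % (0 * factor))
score = 21 % 9 * (score >= factor)
factor = k // price % price % (20 % price)
k = k + 4
score = score * record(k)
k = score + factor
record(k)

5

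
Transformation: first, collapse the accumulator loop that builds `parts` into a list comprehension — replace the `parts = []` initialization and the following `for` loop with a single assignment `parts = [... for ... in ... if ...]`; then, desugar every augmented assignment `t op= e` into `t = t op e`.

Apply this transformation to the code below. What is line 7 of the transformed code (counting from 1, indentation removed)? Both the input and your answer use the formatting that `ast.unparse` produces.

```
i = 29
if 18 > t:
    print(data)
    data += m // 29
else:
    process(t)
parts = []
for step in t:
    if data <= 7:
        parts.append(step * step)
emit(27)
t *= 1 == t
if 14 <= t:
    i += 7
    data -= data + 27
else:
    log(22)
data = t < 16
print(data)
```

parts = [step * step for step in t if data <= 7]

Transformed code:
i = 29
if 18 > t:
    print(data)
    data = data + m // 29
else:
    process(t)
parts = [step * step for step in t if data <= 7]
emit(27)
t = t * (1 == t)
if 14 <= t:
    i = i + 7
    data = data - (data + 27)
else:
    log(22)
data = t < 16
print(data)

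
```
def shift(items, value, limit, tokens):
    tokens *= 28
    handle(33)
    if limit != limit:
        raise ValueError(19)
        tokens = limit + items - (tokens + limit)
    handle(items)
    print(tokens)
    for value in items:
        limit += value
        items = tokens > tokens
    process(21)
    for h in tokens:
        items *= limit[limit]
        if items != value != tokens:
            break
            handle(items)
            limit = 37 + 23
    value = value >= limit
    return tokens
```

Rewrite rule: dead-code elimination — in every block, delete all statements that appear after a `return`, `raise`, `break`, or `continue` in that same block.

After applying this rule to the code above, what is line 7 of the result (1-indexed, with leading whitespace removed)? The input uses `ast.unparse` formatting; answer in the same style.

Transformed code:
def shift(items, value, limit, tokens):
    tokens *= 28
    handle(33)
    if limit != limit:
        raise ValueError(19)
    handle(items)
    print(tokens)
    for value in items:
        limit += value
        items = tokens > tokens
    process(21)
    for h in tokens:
        items *= limit[limit]
        if items != value != tokens:
            break
    value = value >= limit
    return tokens

print(tokens)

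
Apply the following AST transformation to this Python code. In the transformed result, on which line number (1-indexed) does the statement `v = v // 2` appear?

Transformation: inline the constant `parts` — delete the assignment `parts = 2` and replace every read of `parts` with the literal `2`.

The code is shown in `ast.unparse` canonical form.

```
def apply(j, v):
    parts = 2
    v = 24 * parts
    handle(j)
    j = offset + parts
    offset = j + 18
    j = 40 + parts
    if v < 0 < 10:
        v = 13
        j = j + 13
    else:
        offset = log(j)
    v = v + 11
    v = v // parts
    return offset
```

13

Transformed code:
def apply(j, v):
    v = 24 * 2
    handle(j)
    j = offset + 2
    offset = j + 18
    j = 40 + 2
    if v < 0 < 10:
        v = 13
        j = j + 13
    else:
        offset = log(j)
    v = v + 11
    v = v // 2
    return offset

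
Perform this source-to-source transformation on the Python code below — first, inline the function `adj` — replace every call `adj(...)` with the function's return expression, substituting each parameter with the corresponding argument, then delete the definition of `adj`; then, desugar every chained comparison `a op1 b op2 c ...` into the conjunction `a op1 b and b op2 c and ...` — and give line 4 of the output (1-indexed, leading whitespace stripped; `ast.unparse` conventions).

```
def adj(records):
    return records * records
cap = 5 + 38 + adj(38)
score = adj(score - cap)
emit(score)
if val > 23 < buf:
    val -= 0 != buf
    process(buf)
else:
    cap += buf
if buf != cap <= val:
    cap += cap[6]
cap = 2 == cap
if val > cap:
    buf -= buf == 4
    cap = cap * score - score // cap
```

Transformed code:
cap = 5 + 38 + 38 * 38
score = (score - cap) * (score - cap)
emit(score)
if val > 23 and 23 < buf:
    val -= 0 != buf
    process(buf)
else:
    cap += buf
if buf != cap and cap <= val:
    cap += cap[6]
cap = 2 == cap
if val > cap:
    buf -= buf == 4
    cap = cap * score - score // cap

if val > 23 and 23 < buf:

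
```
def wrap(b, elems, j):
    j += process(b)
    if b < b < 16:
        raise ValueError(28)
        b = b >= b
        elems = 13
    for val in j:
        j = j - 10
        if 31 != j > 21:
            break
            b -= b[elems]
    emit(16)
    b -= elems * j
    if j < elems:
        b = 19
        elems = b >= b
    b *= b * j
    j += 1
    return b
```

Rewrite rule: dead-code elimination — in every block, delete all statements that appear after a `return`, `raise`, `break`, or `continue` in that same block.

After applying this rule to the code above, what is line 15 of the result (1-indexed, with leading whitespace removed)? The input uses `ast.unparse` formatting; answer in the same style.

j += 1

Transformed code:
def wrap(b, elems, j):
    j += process(b)
    if b < b < 16:
        raise ValueError(28)
    for val in j:
        j = j - 10
        if 31 != j > 21:
            break
    emit(16)
    b -= elems * j
    if j < elems:
        b = 19
        elems = b >= b
    b *= b * j
    j += 1
    return b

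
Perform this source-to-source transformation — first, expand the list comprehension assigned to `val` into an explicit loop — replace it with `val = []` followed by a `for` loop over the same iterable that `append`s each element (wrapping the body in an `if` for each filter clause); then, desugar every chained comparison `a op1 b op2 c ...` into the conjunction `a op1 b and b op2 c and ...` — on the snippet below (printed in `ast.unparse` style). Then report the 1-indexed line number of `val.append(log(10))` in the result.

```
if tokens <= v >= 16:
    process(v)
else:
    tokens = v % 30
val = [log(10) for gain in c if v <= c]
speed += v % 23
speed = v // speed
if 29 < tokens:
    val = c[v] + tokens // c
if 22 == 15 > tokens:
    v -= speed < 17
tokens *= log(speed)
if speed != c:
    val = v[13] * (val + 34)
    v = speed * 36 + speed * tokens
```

Transformed code:
if tokens <= v and v >= 16:
    process(v)
else:
    tokens = v % 30
val = []
for gain in c:
    if v <= c:
        val.append(log(10))
speed += v % 23
speed = v // speed
if 29 < tokens:
    val = c[v] + tokens // c
if 22 == 15 and 15 > tokens:
    v -= speed < 17
tokens *= log(speed)
if speed != c:
    val = v[13] * (val + 34)
    v = speed * 36 + speed * tokens

8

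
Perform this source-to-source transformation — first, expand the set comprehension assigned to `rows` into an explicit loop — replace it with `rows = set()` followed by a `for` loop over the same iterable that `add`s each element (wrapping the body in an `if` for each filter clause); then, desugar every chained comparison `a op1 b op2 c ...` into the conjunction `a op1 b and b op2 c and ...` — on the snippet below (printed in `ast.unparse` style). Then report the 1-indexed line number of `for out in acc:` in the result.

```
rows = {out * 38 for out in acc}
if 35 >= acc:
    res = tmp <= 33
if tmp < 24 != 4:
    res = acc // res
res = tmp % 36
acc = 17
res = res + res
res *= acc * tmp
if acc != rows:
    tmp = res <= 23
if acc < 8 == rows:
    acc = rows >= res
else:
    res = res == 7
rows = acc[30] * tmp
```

Transformed code:
rows = set()
for out in acc:
    rows.add(out * 38)
if 35 >= acc:
    res = tmp <= 33
if tmp < 24 and 24 != 4:
    res = acc // res
res = tmp % 36
acc = 17
res = res + res
res *= acc * tmp
if acc != rows:
    tmp = res <= 23
if acc < 8 and 8 == rows:
    acc = rows >= res
else:
    res = res == 7
rows = acc[30] * tmp

2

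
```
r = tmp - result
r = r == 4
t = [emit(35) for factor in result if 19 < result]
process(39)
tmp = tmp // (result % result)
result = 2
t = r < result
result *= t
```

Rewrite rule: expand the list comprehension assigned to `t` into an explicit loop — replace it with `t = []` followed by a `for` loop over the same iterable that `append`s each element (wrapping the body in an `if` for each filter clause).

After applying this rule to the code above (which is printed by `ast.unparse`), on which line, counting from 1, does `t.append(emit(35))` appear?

Transformed code:
r = tmp - result
r = r == 4
t = []
for factor in result:
    if 19 < result:
        t.append(emit(35))
process(39)
tmp = tmp // (result % result)
result = 2
t = r < result
result *= t

6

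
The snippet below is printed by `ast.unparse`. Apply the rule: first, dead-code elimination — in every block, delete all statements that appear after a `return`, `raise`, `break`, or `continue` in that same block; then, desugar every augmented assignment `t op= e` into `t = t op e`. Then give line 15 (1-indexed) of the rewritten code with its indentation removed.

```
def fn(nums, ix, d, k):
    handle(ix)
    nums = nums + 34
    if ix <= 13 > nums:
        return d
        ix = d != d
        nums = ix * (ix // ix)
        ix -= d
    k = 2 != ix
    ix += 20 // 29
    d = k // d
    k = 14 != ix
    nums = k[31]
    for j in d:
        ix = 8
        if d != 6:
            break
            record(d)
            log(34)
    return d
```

return d

Transformed code:
def fn(nums, ix, d, k):
    handle(ix)
    nums = nums + 34
    if ix <= 13 > nums:
        return d
    k = 2 != ix
    ix = ix + 20 // 29
    d = k // d
    k = 14 != ix
    nums = k[31]
    for j in d:
        ix = 8
        if d != 6:
            break
    return d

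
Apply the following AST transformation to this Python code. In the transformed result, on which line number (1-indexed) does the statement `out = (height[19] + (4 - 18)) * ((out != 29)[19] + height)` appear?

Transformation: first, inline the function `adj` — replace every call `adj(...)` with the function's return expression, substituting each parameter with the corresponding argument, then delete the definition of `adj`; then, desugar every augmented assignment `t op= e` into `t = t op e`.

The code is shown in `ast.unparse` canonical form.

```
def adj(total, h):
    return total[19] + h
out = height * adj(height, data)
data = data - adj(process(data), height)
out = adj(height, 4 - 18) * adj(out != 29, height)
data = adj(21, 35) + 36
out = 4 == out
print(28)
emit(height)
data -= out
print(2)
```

3

Transformed code:
out = height * (height[19] + data)
data = data - (process(data)[19] + height)
out = (height[19] + (4 - 18)) * ((out != 29)[19] + height)
data = 21[19] + 35 + 36
out = 4 == out
print(28)
emit(height)
data = data - out
print(2)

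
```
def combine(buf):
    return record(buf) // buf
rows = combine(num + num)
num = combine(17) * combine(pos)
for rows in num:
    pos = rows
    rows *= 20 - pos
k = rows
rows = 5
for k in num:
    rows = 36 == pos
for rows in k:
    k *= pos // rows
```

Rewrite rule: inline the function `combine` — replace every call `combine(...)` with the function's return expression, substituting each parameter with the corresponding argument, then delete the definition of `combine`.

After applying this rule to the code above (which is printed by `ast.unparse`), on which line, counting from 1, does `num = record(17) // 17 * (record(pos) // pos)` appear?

2

Transformed code:
rows = record(num + num) // (num + num)
num = record(17) // 17 * (record(pos) // pos)
for rows in num:
    pos = rows
    rows *= 20 - pos
k = rows
rows = 5
for k in num:
    rows = 36 == pos
for rows in k:
    k *= pos // rows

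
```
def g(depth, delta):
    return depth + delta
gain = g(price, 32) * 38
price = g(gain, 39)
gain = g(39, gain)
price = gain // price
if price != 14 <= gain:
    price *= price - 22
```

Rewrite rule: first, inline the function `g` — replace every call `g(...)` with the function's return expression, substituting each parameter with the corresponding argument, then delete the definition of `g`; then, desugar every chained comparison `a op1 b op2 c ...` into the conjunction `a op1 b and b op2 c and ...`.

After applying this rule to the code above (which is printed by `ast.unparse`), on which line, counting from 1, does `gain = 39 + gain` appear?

3

Transformed code:
gain = (price + 32) * 38
price = gain + 39
gain = 39 + gain
price = gain // price
if price != 14 and 14 <= gain:
    price *= price - 22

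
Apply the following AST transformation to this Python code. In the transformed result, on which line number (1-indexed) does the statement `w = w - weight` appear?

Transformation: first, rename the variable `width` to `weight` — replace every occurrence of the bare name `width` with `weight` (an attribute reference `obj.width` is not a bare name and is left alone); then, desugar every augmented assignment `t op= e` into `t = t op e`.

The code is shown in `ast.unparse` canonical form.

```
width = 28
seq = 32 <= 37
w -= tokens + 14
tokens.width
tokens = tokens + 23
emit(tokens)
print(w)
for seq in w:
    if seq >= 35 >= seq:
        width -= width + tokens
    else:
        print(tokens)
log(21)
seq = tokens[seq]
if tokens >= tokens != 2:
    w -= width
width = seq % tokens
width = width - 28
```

16

Transformed code:
weight = 28
seq = 32 <= 37
w = w - (tokens + 14)
tokens.width
tokens = tokens + 23
emit(tokens)
print(w)
for seq in w:
    if seq >= 35 >= seq:
        weight = weight - (weight + tokens)
    else:
        print(tokens)
log(21)
seq = tokens[seq]
if tokens >= tokens != 2:
    w = w - weight
weight = seq % tokens
weight = weight - 28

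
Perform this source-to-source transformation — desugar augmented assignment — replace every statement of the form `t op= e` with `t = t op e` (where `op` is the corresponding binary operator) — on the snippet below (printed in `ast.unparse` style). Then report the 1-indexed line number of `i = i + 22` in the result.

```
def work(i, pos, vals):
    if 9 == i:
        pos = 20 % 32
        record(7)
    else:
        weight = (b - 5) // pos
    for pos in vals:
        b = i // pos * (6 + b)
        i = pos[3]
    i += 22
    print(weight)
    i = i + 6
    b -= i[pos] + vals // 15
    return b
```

Transformed code:
def work(i, pos, vals):
    if 9 == i:
        pos = 20 % 32
        record(7)
    else:
        weight = (b - 5) // pos
    for pos in vals:
        b = i // pos * (6 + b)
        i = pos[3]
    i = i + 22
    print(weight)
    i = i + 6
    b = b - (i[pos] + vals // 15)
    return b

10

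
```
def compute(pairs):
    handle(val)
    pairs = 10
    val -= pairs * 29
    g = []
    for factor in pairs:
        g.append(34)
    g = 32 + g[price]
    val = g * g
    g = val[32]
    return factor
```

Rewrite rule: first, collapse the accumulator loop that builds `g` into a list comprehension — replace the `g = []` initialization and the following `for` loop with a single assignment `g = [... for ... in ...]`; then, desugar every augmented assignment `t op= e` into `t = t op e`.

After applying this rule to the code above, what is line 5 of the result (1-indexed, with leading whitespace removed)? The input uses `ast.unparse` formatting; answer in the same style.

g = [34 for factor in pairs]

Transformed code:
def compute(pairs):
    handle(val)
    pairs = 10
    val = val - pairs * 29
    g = [34 for factor in pairs]
    g = 32 + g[price]
    val = g * g
    g = val[32]
    return factor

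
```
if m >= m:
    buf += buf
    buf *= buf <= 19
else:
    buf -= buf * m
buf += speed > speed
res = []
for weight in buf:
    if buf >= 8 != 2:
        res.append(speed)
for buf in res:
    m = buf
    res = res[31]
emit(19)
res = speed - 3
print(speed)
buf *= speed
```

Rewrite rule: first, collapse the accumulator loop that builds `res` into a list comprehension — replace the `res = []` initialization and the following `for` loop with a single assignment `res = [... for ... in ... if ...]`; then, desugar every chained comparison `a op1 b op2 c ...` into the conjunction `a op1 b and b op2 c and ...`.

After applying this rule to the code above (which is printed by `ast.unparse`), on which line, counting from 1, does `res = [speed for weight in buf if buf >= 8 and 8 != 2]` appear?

7

Transformed code:
if m >= m:
    buf += buf
    buf *= buf <= 19
else:
    buf -= buf * m
buf += speed > speed
res = [speed for weight in buf if buf >= 8 and 8 != 2]
for buf in res:
    m = buf
    res = res[31]
emit(19)
res = speed - 3
print(speed)
buf *= speed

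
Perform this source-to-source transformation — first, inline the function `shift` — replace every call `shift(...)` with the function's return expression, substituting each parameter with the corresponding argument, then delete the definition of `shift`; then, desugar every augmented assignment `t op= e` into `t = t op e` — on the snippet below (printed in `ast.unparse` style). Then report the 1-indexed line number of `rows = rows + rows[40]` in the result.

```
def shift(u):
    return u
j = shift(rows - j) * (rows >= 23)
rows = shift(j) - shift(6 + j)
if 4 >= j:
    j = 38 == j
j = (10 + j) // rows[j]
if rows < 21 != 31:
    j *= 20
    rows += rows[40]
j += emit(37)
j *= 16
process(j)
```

8

Transformed code:
j = (rows - j) * (rows >= 23)
rows = j - (6 + j)
if 4 >= j:
    j = 38 == j
j = (10 + j) // rows[j]
if rows < 21 != 31:
    j = j * 20
    rows = rows + rows[40]
j = j + emit(37)
j = j * 16
process(j)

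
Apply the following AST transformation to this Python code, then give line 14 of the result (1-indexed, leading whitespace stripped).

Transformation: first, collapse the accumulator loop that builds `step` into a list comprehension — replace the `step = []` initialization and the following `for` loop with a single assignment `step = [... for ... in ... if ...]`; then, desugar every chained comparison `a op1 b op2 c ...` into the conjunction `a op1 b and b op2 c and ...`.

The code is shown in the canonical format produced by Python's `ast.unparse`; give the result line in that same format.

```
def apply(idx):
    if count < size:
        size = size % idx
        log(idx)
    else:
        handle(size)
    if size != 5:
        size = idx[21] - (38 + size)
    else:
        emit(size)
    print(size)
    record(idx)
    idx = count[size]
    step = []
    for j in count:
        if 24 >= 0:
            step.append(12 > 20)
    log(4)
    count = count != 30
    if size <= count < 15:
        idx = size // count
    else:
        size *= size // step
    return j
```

step = [12 > 20 for j in count if 24 >= 0]

Transformed code:
def apply(idx):
    if count < size:
        size = size % idx
        log(idx)
    else:
        handle(size)
    if size != 5:
        size = idx[21] - (38 + size)
    else:
        emit(size)
    print(size)
    record(idx)
    idx = count[size]
    step = [12 > 20 for j in count if 24 >= 0]
    log(4)
    count = count != 30
    if size <= count and count < 15:
        idx = size // count
    else:
        size *= size // step
    return j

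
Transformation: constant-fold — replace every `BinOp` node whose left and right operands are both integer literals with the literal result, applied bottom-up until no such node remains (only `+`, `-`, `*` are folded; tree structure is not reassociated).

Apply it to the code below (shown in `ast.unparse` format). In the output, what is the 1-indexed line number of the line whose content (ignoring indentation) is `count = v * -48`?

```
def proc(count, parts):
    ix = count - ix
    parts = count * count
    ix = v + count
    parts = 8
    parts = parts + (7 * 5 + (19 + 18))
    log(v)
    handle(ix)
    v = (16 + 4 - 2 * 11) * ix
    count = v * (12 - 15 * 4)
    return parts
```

10

Transformed code:
def proc(count, parts):
    ix = count - ix
    parts = count * count
    ix = v + count
    parts = 8
    parts = parts + 72
    log(v)
    handle(ix)
    v = -2 * ix
    count = v * -48
    return parts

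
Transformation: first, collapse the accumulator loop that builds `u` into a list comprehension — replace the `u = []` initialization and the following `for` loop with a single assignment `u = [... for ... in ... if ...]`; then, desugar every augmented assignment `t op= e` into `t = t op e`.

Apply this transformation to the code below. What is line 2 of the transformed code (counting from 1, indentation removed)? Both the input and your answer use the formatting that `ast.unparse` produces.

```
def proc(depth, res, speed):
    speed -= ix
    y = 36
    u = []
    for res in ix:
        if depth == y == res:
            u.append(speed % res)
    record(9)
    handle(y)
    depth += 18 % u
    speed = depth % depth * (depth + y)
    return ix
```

Transformed code:
def proc(depth, res, speed):
    speed = speed - ix
    y = 36
    u = [speed % res for res in ix if depth == y == res]
    record(9)
    handle(y)
    depth = depth + 18 % u
    speed = depth % depth * (depth + y)
    return ix

speed = speed - ix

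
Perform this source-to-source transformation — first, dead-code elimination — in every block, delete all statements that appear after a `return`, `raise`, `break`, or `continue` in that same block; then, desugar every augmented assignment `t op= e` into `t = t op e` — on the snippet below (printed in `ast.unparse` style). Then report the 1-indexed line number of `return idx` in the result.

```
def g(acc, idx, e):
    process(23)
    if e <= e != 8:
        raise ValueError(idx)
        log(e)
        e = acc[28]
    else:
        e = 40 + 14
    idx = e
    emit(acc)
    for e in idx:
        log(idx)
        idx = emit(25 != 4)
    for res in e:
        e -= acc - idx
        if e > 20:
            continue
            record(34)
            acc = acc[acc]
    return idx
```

16

Transformed code:
def g(acc, idx, e):
    process(23)
    if e <= e != 8:
        raise ValueError(idx)
    else:
        e = 40 + 14
    idx = e
    emit(acc)
    for e in idx:
        log(idx)
        idx = emit(25 != 4)
    for res in e:
        e = e - (acc - idx)
        if e > 20:
            continue
    return idx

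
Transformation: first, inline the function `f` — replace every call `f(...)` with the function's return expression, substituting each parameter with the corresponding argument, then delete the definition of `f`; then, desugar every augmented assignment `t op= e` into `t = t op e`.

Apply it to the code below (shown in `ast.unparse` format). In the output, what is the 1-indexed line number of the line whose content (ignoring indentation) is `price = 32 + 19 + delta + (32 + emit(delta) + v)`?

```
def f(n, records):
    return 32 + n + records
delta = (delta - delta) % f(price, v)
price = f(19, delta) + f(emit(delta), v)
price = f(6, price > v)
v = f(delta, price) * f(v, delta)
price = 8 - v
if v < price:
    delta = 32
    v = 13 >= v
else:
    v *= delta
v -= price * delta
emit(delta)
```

2

Transformed code:
delta = (delta - delta) % (32 + price + v)
price = 32 + 19 + delta + (32 + emit(delta) + v)
price = 32 + 6 + (price > v)
v = (32 + delta + price) * (32 + v + delta)
price = 8 - v
if v < price:
    delta = 32
    v = 13 >= v
else:
    v = v * delta
v = v - price * delta
emit(delta)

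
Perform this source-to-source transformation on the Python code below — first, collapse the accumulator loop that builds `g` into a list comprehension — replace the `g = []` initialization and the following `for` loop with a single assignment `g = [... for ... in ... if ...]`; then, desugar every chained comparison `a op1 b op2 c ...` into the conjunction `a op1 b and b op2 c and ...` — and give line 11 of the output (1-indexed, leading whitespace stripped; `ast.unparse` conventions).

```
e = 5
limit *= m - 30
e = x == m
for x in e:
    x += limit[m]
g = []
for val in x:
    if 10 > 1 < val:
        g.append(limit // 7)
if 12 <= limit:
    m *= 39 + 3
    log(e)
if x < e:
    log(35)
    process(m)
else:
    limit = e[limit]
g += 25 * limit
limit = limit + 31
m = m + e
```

Transformed code:
e = 5
limit *= m - 30
e = x == m
for x in e:
    x += limit[m]
g = [limit // 7 for val in x if 10 > 1 and 1 < val]
if 12 <= limit:
    m *= 39 + 3
    log(e)
if x < e:
    log(35)
    process(m)
else:
    limit = e[limit]
g += 25 * limit
limit = limit + 31
m = m + e

log(35)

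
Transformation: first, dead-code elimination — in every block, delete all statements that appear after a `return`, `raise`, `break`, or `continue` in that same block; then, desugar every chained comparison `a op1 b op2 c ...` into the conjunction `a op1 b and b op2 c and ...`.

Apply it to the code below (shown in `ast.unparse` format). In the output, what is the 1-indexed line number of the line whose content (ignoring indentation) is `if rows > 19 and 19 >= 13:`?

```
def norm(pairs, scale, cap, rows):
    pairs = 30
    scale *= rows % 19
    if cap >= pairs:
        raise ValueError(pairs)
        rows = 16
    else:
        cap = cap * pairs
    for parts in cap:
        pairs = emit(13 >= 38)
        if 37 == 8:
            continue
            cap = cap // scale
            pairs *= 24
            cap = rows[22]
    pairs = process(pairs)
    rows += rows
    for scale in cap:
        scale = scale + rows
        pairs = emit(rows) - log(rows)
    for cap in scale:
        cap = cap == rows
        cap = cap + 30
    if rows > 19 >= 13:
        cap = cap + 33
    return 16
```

Transformed code:
def norm(pairs, scale, cap, rows):
    pairs = 30
    scale *= rows % 19
    if cap >= pairs:
        raise ValueError(pairs)
    else:
        cap = cap * pairs
    for parts in cap:
        pairs = emit(13 >= 38)
        if 37 == 8:
            continue
    pairs = process(pairs)
    rows += rows
    for scale in cap:
        scale = scale + rows
        pairs = emit(rows) - log(rows)
    for cap in scale:
        cap = cap == rows
        cap = cap + 30
    if rows > 19 and 19 >= 13:
        cap = cap + 33
    return 16

20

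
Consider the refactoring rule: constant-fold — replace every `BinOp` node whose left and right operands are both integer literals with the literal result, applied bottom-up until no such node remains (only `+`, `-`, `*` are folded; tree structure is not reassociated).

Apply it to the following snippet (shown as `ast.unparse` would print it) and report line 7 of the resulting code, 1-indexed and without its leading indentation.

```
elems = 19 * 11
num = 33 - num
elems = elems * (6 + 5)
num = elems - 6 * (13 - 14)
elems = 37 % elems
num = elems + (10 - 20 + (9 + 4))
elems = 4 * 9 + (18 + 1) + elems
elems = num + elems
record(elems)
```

elems = 55 + elems

Transformed code:
elems = 209
num = 33 - num
elems = elems * 11
num = elems - -6
elems = 37 % elems
num = elems + 3
elems = 55 + elems
elems = num + elems
record(elems)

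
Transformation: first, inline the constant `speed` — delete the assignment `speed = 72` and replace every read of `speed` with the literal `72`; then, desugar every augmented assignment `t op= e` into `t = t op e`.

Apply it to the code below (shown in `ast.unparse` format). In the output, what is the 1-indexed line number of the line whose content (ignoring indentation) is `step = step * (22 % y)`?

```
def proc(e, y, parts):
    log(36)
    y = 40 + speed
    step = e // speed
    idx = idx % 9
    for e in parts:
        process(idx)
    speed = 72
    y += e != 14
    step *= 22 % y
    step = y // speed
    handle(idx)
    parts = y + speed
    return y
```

Transformed code:
def proc(e, y, parts):
    log(36)
    y = 40 + 72
    step = e // 72
    idx = idx % 9
    for e in parts:
        process(idx)
    y = y + (e != 14)
    step = step * (22 % y)
    step = y // 72
    handle(idx)
    parts = y + 72
    return y

9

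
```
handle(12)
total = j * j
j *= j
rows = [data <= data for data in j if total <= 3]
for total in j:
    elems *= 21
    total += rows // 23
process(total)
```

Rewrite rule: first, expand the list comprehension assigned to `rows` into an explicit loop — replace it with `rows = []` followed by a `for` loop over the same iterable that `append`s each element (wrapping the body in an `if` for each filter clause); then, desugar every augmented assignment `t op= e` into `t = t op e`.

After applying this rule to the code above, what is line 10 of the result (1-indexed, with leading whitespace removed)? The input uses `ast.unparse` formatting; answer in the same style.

total = total + rows // 23

Transformed code:
handle(12)
total = j * j
j = j * j
rows = []
for data in j:
    if total <= 3:
        rows.append(data <= data)
for total in j:
    elems = elems * 21
    total = total + rows // 23
process(total)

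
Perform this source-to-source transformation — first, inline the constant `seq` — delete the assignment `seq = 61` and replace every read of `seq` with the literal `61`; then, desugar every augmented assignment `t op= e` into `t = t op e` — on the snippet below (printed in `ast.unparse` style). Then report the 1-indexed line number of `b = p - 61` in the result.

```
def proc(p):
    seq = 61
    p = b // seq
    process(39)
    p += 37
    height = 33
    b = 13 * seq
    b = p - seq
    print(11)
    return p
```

7

Transformed code:
def proc(p):
    p = b // 61
    process(39)
    p = p + 37
    height = 33
    b = 13 * 61
    b = p - 61
    print(11)
    return p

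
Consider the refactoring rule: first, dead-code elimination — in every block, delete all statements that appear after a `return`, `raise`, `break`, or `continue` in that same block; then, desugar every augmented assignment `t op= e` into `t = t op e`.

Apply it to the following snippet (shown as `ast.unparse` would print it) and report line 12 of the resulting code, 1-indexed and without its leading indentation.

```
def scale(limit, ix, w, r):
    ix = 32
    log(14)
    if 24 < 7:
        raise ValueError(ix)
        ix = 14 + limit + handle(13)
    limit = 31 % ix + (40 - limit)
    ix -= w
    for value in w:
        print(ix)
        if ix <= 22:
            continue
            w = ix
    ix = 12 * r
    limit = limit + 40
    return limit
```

Transformed code:
def scale(limit, ix, w, r):
    ix = 32
    log(14)
    if 24 < 7:
        raise ValueError(ix)
    limit = 31 % ix + (40 - limit)
    ix = ix - w
    for value in w:
        print(ix)
        if ix <= 22:
            continue
    ix = 12 * r
    limit = limit + 40
    return limit

ix = 12 * r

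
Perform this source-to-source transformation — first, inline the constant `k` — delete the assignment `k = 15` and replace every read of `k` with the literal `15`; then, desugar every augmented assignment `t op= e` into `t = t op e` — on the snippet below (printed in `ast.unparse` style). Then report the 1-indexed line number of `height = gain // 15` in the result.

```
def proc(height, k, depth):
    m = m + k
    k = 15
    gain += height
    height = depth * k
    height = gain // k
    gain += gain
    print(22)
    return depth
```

5

Transformed code:
def proc(height, k, depth):
    m = m + 15
    gain = gain + height
    height = depth * 15
    height = gain // 15
    gain = gain + gain
    print(22)
    return depth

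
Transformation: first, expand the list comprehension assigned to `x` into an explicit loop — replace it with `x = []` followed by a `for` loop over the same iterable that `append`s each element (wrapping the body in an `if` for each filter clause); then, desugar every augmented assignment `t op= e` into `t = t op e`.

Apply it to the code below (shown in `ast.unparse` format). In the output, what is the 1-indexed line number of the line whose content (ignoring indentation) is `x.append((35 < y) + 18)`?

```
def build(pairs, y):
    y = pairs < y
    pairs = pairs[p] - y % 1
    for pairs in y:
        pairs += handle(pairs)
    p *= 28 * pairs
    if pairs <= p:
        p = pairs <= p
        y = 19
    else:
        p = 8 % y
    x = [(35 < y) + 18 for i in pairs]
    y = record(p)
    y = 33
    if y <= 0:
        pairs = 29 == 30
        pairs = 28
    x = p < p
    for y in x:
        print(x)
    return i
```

14

Transformed code:
def build(pairs, y):
    y = pairs < y
    pairs = pairs[p] - y % 1
    for pairs in y:
        pairs = pairs + handle(pairs)
    p = p * (28 * pairs)
    if pairs <= p:
        p = pairs <= p
        y = 19
    else:
        p = 8 % y
    x = []
    for i in pairs:
        x.append((35 < y) + 18)
    y = record(p)
    y = 33
    if y <= 0:
        pairs = 29 == 30
        pairs = 28
    x = p < p
    for y in x:
        print(x)
    return i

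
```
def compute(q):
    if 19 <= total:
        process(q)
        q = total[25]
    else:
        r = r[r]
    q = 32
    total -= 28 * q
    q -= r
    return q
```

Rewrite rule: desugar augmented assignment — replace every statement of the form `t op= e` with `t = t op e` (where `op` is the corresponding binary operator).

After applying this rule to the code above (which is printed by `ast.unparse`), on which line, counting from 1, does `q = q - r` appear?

Transformed code:
def compute(q):
    if 19 <= total:
        process(q)
        q = total[25]
    else:
        r = r[r]
    q = 32
    total = total - 28 * q
    q = q - r
    return q

9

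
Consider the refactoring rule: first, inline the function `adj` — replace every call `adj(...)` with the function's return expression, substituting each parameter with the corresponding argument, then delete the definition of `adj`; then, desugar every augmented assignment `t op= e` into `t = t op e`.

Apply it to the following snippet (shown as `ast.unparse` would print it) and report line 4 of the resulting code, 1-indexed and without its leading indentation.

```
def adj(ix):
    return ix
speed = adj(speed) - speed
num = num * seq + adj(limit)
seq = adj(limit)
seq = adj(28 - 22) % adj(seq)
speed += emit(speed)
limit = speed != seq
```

Transformed code:
speed = speed - speed
num = num * seq + limit
seq = limit
seq = (28 - 22) % seq
speed = speed + emit(speed)
limit = speed != seq

seq = (28 - 22) % seq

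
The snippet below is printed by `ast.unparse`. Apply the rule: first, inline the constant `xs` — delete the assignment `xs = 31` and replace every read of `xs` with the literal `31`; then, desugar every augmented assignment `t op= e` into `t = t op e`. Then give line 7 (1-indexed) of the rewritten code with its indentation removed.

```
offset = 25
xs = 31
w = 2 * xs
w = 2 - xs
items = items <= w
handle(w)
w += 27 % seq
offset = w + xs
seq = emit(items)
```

Transformed code:
offset = 25
w = 2 * 31
w = 2 - 31
items = items <= w
handle(w)
w = w + 27 % seq
offset = w + 31
seq = emit(items)

offset = w + 31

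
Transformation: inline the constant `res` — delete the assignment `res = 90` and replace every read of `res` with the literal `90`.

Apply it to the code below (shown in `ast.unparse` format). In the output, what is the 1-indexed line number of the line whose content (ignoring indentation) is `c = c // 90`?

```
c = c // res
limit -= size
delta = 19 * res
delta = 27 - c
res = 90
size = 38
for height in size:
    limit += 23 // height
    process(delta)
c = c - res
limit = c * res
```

1

Transformed code:
c = c // 90
limit -= size
delta = 19 * 90
delta = 27 - c
size = 38
for height in size:
    limit += 23 // height
    process(delta)
c = c - 90
limit = c * 90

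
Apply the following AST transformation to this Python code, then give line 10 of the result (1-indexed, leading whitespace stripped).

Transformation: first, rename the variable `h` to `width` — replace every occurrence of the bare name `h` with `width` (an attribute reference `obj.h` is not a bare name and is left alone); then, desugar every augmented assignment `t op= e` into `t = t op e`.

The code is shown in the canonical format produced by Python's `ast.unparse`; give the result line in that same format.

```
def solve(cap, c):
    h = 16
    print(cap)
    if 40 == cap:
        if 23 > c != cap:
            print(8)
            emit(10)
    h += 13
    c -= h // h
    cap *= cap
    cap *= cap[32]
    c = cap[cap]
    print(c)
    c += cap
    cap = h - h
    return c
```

cap = cap * cap

Transformed code:
def solve(cap, c):
    width = 16
    print(cap)
    if 40 == cap:
        if 23 > c != cap:
            print(8)
            emit(10)
    width = width + 13
    c = c - width // width
    cap = cap * cap
    cap = cap * cap[32]
    c = cap[cap]
    print(c)
    c = c + cap
    cap = width - width
    return c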